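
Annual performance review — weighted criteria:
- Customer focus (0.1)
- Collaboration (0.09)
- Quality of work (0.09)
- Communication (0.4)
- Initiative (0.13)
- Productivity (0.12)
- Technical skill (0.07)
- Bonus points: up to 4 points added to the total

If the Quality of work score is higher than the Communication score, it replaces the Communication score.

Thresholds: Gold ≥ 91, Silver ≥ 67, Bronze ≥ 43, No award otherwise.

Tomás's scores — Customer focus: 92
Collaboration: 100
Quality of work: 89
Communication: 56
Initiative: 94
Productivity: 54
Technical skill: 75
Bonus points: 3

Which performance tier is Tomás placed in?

Silver

Quality of work (89) > Communication (56), so Communication counts as 89.
Weighted total:
  Customer focus 92 × 0.1 = 9.2
  Collaboration 100 × 0.09 = 9
  Quality of work 89 × 0.09 = 8.01
  Communication 89 × 0.4 = 35.6
  Initiative 94 × 0.13 = 12.22
  Productivity 54 × 0.12 = 6.48
  Technical skill 75 × 0.07 = 5.25
Sum = 85.76
Bonus points: 85.76 + 3 = 88.76
88.76 is ≥ 67 and < 91 → Silver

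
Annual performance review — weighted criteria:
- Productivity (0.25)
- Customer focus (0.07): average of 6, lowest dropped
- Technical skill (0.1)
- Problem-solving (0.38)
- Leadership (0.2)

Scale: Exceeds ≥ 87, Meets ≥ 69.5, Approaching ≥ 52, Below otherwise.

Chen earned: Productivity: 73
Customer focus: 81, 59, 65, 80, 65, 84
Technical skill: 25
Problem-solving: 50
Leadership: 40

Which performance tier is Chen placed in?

Approaching

Customer focus: drop 59 → average of remaining 5 = 375/5 = 75
Weighted total:
  Productivity 73 × 0.25 = 18.25
  Customer focus 75 × 0.07 = 5.25
  Technical skill 25 × 0.1 = 2.5
  Problem-solving 50 × 0.38 = 19
  Leadership 40 × 0.2 = 8
Sum = 53
53 is ≥ 52 and < 69.5 → Approaching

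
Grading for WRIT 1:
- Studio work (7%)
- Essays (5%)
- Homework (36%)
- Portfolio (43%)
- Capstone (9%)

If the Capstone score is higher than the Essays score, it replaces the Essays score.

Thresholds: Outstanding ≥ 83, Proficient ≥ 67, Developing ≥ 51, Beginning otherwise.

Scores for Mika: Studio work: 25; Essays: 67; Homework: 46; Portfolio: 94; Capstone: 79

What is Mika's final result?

Capstone (79) > Essays (67), so Essays counts as 79.
Weighted total:
  Studio work 25 × 0.07 = 1.75
  Essays 79 × 0.05 = 3.95
  Homework 46 × 0.36 = 16.56
  Portfolio 94 × 0.43 = 40.42
  Capstone 79 × 0.09 = 7.11
Sum = 69.79
69.79 is ≥ 67 and < 83 → Proficient

Proficient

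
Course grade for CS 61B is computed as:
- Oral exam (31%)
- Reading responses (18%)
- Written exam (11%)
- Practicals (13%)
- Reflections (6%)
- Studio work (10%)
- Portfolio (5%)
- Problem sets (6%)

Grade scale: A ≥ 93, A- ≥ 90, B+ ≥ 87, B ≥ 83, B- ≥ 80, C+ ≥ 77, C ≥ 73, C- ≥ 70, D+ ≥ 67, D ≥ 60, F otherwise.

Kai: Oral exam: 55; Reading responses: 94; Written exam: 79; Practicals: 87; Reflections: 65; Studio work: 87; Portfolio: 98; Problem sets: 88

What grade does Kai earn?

Weighted total:
  Oral exam 55 × 0.31 = 17.05
  Reading responses 94 × 0.18 = 16.92
  Written exam 79 × 0.11 = 8.69
  Practicals 87 × 0.13 = 11.31
  Reflections 65 × 0.06 = 3.9
  Studio work 87 × 0.1 = 8.7
  Portfolio 98 × 0.05 = 4.9
  Problem sets 88 × 0.06 = 5.28
Sum = 76.75
76.75 is ≥ 73 and < 77 → C

C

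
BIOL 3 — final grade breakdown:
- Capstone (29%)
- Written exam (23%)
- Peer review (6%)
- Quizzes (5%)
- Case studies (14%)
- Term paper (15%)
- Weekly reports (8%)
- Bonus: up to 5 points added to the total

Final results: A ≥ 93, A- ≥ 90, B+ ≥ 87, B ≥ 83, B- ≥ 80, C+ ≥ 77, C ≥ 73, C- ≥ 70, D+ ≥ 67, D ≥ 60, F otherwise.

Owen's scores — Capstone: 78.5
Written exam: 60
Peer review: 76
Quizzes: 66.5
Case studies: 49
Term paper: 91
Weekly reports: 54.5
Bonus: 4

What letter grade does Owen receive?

Weighted total:
  Capstone 78.5 × 0.29 = 22.765
  Written exam 60 × 0.23 = 13.8
  Peer review 76 × 0.06 = 4.56
  Quizzes 66.5 × 0.05 = 3.325
  Case studies 49 × 0.14 = 6.86
  Term paper 91 × 0.15 = 13.65
  Weekly reports 54.5 × 0.08 = 4.36
Sum = 69.32
Bonus: 69.32 + 4 = 73.32
73.32 is ≥ 73 and < 77 → C

C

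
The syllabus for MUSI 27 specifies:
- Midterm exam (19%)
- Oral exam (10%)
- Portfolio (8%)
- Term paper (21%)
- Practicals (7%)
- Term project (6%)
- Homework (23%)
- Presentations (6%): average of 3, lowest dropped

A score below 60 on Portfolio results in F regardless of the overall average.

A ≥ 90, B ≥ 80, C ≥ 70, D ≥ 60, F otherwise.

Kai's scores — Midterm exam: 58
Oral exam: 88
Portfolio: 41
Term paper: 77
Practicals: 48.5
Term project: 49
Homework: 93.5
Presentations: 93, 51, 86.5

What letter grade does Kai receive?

F

Presentations: drop 51 → average of remaining 2 = 179.5/2 = 89.75
Portfolio score 41 < 60: minimum not met.
Weighted total:
  Midterm exam 58 × 0.19 = 11.02
  Oral exam 88 × 0.1 = 8.8
  Portfolio 41 × 0.08 = 3.28
  Term paper 77 × 0.21 = 16.17
  Practicals 48.5 × 0.07 = 3.395
  Term project 49 × 0.06 = 2.94
  Homework 93.5 × 0.23 = 21.505
  Presentations 89.75 × 0.06 = 5.385
Sum = 72.495
Because the Portfolio minimum was not met, the result is F.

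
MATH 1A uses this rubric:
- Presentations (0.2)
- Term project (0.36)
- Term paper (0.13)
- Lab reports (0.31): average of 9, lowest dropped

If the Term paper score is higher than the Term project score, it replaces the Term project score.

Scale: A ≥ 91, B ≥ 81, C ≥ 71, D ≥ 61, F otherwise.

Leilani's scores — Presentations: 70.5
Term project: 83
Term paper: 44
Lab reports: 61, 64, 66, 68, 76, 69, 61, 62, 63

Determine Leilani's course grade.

Lab reports: drop 61 → average of remaining 8 = 529/8 = 66.125
Term paper (44) ≤ Term project (83), so Term project stays at 83.
Weighted total:
  Presentations 70.5 × 0.2 = 14.1
  Term project 83 × 0.36 = 29.88
  Term paper 44 × 0.13 = 5.72
  Lab reports 66.125 × 0.31 = 20.49875
Sum = 70.19875
70.19875 is ≥ 61 and < 71 → D

D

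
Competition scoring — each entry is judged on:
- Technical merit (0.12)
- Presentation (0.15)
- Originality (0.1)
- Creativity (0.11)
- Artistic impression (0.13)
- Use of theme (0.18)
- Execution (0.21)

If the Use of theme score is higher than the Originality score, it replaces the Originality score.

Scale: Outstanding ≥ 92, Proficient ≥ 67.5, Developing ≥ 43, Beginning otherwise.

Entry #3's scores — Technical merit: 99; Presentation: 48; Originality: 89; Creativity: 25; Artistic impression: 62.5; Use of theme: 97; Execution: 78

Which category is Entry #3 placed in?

Use of theme (97) > Originality (89), so Originality counts as 97.
Weighted total:
  Technical merit 99 × 0.12 = 11.88
  Presentation 48 × 0.15 = 7.2
  Originality 97 × 0.1 = 9.7
  Creativity 25 × 0.11 = 2.75
  Artistic impression 62.5 × 0.13 = 8.125
  Use of theme 97 × 0.18 = 17.46
  Execution 78 × 0.21 = 16.38
Sum = 73.495
73.495 is ≥ 67.5 and < 92 → Proficient

Proficient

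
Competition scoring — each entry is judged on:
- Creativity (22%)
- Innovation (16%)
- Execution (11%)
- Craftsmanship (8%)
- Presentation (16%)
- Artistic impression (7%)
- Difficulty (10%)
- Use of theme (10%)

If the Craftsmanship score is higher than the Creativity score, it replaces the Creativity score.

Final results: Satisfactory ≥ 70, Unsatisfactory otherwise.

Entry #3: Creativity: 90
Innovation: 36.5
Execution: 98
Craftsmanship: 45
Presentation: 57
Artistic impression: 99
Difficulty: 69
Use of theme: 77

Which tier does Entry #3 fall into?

Craftsmanship (45) ≤ Creativity (90), so Creativity stays at 90.
Weighted total:
  Creativity 90 × 0.22 = 19.8
  Innovation 36.5 × 0.16 = 5.84
  Execution 98 × 0.11 = 10.78
  Craftsmanship 45 × 0.08 = 3.6
  Presentation 57 × 0.16 = 9.12
  Artistic impression 99 × 0.07 = 6.93
  Difficulty 69 × 0.1 = 6.9
  Use of theme 77 × 0.1 = 7.7
Sum = 70.67
70.67 ≥ 70 → Satisfactory

Satisfactory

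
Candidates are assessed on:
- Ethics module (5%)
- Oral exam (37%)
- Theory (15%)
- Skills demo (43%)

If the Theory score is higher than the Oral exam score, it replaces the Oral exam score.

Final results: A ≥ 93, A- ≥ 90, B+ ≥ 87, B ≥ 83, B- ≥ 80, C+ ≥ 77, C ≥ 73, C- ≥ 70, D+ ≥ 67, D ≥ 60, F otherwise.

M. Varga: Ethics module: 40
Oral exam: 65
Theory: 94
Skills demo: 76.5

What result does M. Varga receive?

Theory (94) > Oral exam (65), so Oral exam counts as 94.
Weighted total:
  Ethics module 40 × 0.05 = 2
  Oral exam 94 × 0.37 = 34.78
  Theory 94 × 0.15 = 14.1
  Skills demo 76.5 × 0.43 = 32.895
Sum = 83.775
83.775 is ≥ 83 and < 87 → B

B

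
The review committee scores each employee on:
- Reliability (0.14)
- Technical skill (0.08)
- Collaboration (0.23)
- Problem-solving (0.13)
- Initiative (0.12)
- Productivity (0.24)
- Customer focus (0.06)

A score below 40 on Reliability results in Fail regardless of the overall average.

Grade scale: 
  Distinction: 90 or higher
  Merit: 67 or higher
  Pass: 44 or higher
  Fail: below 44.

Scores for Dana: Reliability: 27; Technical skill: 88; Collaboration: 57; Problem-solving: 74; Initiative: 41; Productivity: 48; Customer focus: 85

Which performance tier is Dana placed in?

Fail

Reliability score 27 < 40: minimum not met.
Weighted total:
  Reliability 27 × 0.14 = 3.78
  Technical skill 88 × 0.08 = 7.04
  Collaboration 57 × 0.23 = 13.11
  Problem-solving 74 × 0.13 = 9.62
  Initiative 41 × 0.12 = 4.92
  Productivity 48 × 0.24 = 11.52
  Customer focus 85 × 0.06 = 5.1
Sum = 55.09
Because the Reliability minimum was not met, the result is Fail.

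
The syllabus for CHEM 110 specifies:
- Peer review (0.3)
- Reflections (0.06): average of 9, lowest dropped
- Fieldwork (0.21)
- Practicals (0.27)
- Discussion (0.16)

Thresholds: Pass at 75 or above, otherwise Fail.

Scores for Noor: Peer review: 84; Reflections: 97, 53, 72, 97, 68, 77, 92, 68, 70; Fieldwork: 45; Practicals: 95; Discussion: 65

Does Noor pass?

Pass

Reflections: drop 53 → average of remaining 8 = 641/8 = 80.125
Weighted total:
  Peer review 84 × 0.3 = 25.2
  Reflections 80.125 × 0.06 = 4.8075
  Fieldwork 45 × 0.21 = 9.45
  Practicals 95 × 0.27 = 25.65
  Discussion 65 × 0.16 = 10.4
Sum = 75.5075
75.5075 ≥ 75 → Pass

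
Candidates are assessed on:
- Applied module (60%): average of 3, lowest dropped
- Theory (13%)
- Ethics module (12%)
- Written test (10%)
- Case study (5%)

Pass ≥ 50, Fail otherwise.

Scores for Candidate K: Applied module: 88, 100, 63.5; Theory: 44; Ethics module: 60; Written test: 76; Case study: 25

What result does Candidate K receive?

Applied module: drop 63.5 → average of remaining 2 = 188/2 = 94
Weighted total:
  Applied module 94 × 0.6 = 56.4
  Theory 44 × 0.13 = 5.72
  Ethics module 60 × 0.12 = 7.2
  Written test 76 × 0.1 = 7.6
  Case study 25 × 0.05 = 1.25
Sum = 78.17
78.17 ≥ 50 → Pass

Pass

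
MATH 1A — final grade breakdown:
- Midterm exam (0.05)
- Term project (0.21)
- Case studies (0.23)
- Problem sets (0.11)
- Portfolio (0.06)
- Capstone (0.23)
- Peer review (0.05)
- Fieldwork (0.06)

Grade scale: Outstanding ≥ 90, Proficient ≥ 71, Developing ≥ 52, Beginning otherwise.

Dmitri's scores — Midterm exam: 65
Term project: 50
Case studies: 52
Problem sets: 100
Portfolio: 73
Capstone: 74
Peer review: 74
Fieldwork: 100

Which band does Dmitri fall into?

Weighted total:
  Midterm exam 65 × 0.05 = 3.25
  Term project 50 × 0.21 = 10.5
  Case studies 52 × 0.23 = 11.96
  Problem sets 100 × 0.11 = 11
  Portfolio 73 × 0.06 = 4.38
  Capstone 74 × 0.23 = 17.02
  Peer review 74 × 0.05 = 3.7
  Fieldwork 100 × 0.06 = 6
Sum = 67.81
67.81 is ≥ 52 and < 71 → Developing

Developing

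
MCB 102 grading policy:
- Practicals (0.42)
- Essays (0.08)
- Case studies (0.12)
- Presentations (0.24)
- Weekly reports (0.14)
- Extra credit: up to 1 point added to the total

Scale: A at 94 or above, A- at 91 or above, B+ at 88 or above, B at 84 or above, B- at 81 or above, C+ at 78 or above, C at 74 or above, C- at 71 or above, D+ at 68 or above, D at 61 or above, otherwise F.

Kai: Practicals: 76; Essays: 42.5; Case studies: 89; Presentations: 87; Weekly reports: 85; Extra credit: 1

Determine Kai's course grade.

Weighted total:
  Practicals 76 × 0.42 = 31.92
  Essays 42.5 × 0.08 = 3.4
  Case studies 89 × 0.12 = 10.68
  Presentations 87 × 0.24 = 20.88
  Weekly reports 85 × 0.14 = 11.9
Sum = 78.78
Extra credit: 78.78 + 1 = 79.78
79.78 is ≥ 78 and < 81 → C+

C+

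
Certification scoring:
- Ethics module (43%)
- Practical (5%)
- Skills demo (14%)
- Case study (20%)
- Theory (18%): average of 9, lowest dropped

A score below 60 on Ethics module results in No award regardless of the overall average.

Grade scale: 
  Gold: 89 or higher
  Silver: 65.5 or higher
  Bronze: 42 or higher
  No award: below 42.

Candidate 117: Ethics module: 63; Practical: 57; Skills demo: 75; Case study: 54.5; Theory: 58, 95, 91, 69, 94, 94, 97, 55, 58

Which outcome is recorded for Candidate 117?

Silver

Theory: drop 55 → average of remaining 8 = 656/8 = 82
Ethics module score 63 ≥ 60: minimum met.
Weighted total:
  Ethics module 63 × 0.43 = 27.09
  Practical 57 × 0.05 = 2.85
  Skills demo 75 × 0.14 = 10.5
  Case study 54.5 × 0.2 = 10.9
  Theory 82 × 0.18 = 14.76
Sum = 66.1
66.1 is ≥ 65.5 and < 89 → Silver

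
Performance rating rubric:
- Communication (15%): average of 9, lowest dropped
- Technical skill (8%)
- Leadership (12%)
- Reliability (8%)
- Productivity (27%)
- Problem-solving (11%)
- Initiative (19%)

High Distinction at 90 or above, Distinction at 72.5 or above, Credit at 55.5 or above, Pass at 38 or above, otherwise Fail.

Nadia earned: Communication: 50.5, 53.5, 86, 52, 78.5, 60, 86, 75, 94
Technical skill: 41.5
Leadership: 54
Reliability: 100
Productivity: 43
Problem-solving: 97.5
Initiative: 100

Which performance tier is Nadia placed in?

Credit

Communication: drop 50.5 → average of remaining 8 = 585/8 = 73.125
Weighted total:
  Communication 73.125 × 0.15 = 10.96875
  Technical skill 41.5 × 0.08 = 3.32
  Leadership 54 × 0.12 = 6.48
  Reliability 100 × 0.08 = 8
  Productivity 43 × 0.27 = 11.61
  Problem-solving 97.5 × 0.11 = 10.725
  Initiative 100 × 0.19 = 19
Sum = 70.10375
70.10375 is ≥ 55.5 and < 72.5 → Credit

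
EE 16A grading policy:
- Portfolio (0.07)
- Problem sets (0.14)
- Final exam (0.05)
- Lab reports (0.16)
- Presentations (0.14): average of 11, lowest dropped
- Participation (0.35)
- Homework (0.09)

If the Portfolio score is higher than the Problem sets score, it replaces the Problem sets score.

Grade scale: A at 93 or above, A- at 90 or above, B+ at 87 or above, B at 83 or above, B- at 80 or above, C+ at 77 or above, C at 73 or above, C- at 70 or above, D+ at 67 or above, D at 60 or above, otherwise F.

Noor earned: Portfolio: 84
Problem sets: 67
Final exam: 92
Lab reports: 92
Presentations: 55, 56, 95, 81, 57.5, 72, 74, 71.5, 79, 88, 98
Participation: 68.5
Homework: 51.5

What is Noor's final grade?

C

Presentations: drop 55 → average of remaining 10 = 772/10 = 77.2
Portfolio (84) > Problem sets (67), so Problem sets counts as 84.
Weighted total:
  Portfolio 84 × 0.07 = 5.88
  Problem sets 84 × 0.14 = 11.76
  Final exam 92 × 0.05 = 4.6
  Lab reports 92 × 0.16 = 14.72
  Presentations 77.2 × 0.14 = 10.808
  Participation 68.5 × 0.35 = 23.975
  Homework 51.5 × 0.09 = 4.635
Sum = 76.378
76.378 is ≥ 73 and < 77 → C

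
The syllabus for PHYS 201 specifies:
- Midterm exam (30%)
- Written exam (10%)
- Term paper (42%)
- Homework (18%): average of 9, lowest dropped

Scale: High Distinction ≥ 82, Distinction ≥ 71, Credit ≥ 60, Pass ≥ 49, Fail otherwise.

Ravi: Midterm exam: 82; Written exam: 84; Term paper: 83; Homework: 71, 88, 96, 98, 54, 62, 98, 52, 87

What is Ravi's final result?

High Distinction

Homework: drop 52 → average of remaining 8 = 654/8 = 81.75
Weighted total:
  Midterm exam 82 × 0.3 = 24.6
  Written exam 84 × 0.1 = 8.4
  Term paper 83 × 0.42 = 34.86
  Homework 81.75 × 0.18 = 14.715
Sum = 82.575
82.575 ≥ 82 → High Distinction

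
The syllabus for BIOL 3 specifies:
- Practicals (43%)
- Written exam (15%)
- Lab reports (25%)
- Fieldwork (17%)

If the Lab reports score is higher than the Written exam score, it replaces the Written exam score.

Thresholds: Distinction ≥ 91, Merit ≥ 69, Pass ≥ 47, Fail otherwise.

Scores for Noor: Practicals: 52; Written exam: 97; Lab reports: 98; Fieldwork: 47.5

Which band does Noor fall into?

Merit

Lab reports (98) > Written exam (97), so Written exam counts as 98.
Weighted total:
  Practicals 52 × 0.43 = 22.36
  Written exam 98 × 0.15 = 14.7
  Lab reports 98 × 0.25 = 24.5
  Fieldwork 47.5 × 0.17 = 8.075
Sum = 69.635
69.635 is ≥ 69 and < 91 → Merit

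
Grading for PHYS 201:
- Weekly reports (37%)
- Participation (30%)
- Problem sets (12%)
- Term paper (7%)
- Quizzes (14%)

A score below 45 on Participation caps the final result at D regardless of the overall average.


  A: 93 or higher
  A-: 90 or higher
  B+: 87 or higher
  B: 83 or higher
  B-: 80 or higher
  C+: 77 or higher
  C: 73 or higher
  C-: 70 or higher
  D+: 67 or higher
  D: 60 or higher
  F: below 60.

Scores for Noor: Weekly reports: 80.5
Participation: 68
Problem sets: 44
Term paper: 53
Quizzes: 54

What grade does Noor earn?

D

Participation score 68 ≥ 45: minimum met.
Weighted total:
  Weekly reports 80.5 × 0.37 = 29.785
  Participation 68 × 0.3 = 20.4
  Problem sets 44 × 0.12 = 5.28
  Term paper 53 × 0.07 = 3.71
  Quizzes 54 × 0.14 = 7.56
Sum = 66.735
66.735 is ≥ 60 and < 67 → D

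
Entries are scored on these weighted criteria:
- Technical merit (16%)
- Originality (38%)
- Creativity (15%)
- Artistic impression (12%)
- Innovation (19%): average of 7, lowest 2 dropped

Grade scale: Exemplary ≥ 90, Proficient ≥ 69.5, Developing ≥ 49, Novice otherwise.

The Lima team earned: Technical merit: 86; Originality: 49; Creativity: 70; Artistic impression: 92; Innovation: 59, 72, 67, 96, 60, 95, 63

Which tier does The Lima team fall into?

Innovation: drop 59, 60 → average of remaining 5 = 393/5 = 78.6
Weighted total:
  Technical merit 86 × 0.16 = 13.76
  Originality 49 × 0.38 = 18.62
  Creativity 70 × 0.15 = 10.5
  Artistic impression 92 × 0.12 = 11.04
  Innovation 78.6 × 0.19 = 14.934
Sum = 68.854
68.854 is ≥ 49 and < 69.5 → Developing

Developing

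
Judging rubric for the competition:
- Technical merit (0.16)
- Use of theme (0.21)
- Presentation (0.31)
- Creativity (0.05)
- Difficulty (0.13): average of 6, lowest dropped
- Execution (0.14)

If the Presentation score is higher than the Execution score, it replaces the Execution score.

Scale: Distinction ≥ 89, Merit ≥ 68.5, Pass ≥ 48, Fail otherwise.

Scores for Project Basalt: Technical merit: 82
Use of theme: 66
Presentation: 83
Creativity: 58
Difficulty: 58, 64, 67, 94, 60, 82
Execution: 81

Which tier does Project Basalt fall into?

Difficulty: drop 58 → average of remaining 5 = 367/5 = 73.4
Presentation (83) > Execution (81), so Execution counts as 83.
Weighted total:
  Technical merit 82 × 0.16 = 13.12
  Use of theme 66 × 0.21 = 13.86
  Presentation 83 × 0.31 = 25.73
  Creativity 58 × 0.05 = 2.9
  Difficulty 73.4 × 0.13 = 9.542
  Execution 83 × 0.14 = 11.62
Sum = 76.772
76.772 is ≥ 68.5 and < 89 → Merit

Merit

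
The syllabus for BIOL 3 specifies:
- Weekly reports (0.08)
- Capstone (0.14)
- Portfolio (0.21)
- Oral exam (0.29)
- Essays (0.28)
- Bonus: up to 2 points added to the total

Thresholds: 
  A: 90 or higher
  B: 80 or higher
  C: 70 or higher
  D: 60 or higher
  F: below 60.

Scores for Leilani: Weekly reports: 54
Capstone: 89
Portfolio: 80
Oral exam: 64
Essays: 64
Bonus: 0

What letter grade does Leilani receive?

C

Weighted total:
  Weekly reports 54 × 0.08 = 4.32
  Capstone 89 × 0.14 = 12.46
  Portfolio 80 × 0.21 = 16.8
  Oral exam 64 × 0.29 = 18.56
  Essays 64 × 0.28 = 17.92
Sum = 70.06
Bonus: 70.06 + 0 = 70.06
70.06 is ≥ 70 and < 80 → C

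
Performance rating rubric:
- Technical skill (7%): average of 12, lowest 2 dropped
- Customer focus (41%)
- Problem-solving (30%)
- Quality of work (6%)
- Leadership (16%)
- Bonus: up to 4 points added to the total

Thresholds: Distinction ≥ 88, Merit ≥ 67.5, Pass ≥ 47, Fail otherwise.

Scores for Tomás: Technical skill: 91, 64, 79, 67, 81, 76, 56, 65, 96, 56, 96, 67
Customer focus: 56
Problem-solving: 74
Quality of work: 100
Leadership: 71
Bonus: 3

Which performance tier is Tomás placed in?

Technical skill: drop 56, 56 → average of remaining 10 = 782/10 = 78.2
Weighted total:
  Technical skill 78.2 × 0.07 = 5.474
  Customer focus 56 × 0.41 = 22.96
  Problem-solving 74 × 0.3 = 22.2
  Quality of work 100 × 0.06 = 6
  Leadership 71 × 0.16 = 11.36
Sum = 67.994
Bonus: 67.994 + 3 = 70.994
70.994 is ≥ 67.5 and < 88 → Merit

Merit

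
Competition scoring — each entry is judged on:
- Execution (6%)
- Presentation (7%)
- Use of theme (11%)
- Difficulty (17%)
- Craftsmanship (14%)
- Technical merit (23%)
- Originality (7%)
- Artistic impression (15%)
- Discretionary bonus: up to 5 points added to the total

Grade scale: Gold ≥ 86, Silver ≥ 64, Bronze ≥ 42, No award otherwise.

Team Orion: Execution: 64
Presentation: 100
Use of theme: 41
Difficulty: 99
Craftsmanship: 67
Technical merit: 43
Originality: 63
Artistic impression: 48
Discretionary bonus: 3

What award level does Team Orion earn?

Silver

Weighted total:
  Execution 64 × 0.06 = 3.84
  Presentation 100 × 0.07 = 7
  Use of theme 41 × 0.11 = 4.51
  Difficulty 99 × 0.17 = 16.83
  Craftsmanship 67 × 0.14 = 9.38
  Technical merit 43 × 0.23 = 9.89
  Originality 63 × 0.07 = 4.41
  Artistic impression 48 × 0.15 = 7.2
Sum = 63.06
Discretionary bonus: 63.06 + 3 = 66.06
66.06 is ≥ 64 and < 86 → Silver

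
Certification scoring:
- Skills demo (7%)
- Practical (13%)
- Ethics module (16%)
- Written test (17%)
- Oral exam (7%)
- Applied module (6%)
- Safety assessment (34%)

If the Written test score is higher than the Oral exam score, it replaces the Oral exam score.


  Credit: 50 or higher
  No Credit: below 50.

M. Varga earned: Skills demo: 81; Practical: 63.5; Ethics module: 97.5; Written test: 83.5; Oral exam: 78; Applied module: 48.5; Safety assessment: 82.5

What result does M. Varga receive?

Written test (83.5) > Oral exam (78), so Oral exam counts as 83.5.
Weighted total:
  Skills demo 81 × 0.07 = 5.67
  Practical 63.5 × 0.13 = 8.255
  Ethics module 97.5 × 0.16 = 15.6
  Written test 83.5 × 0.17 = 14.195
  Oral exam 83.5 × 0.07 = 5.845
  Applied module 48.5 × 0.06 = 2.91
  Safety assessment 82.5 × 0.34 = 28.05
Sum = 80.525
80.525 ≥ 50 → Credit

Credit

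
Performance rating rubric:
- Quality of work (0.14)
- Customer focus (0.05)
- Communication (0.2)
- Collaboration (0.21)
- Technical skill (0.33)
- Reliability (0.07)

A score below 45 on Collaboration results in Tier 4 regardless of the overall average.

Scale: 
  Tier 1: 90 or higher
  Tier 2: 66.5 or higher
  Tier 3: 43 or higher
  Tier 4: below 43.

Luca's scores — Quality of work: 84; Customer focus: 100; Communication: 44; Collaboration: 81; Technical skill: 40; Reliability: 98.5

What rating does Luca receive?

Collaboration score 81 ≥ 45: minimum met.
Weighted total:
  Quality of work 84 × 0.14 = 11.76
  Customer focus 100 × 0.05 = 5
  Communication 44 × 0.2 = 8.8
  Collaboration 81 × 0.21 = 17.01
  Technical skill 40 × 0.33 = 13.2
  Reliability 98.5 × 0.07 = 6.895
Sum = 62.665
62.665 is ≥ 43 and < 66.5 → Tier 3

Tier 3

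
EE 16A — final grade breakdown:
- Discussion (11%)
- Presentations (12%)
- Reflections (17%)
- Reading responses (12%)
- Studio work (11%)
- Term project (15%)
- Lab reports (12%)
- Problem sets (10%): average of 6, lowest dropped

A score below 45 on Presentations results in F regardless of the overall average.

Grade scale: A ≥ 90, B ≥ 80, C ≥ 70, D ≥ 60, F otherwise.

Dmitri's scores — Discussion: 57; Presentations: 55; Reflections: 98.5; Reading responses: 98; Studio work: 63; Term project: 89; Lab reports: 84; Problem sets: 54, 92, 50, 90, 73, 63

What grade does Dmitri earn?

C

Problem sets: drop 50 → average of remaining 5 = 372/5 = 74.4
Presentations score 55 ≥ 45: minimum met.
Weighted total:
  Discussion 57 × 0.11 = 6.27
  Presentations 55 × 0.12 = 6.6
  Reflections 98.5 × 0.17 = 16.745
  Reading responses 98 × 0.12 = 11.76
  Studio work 63 × 0.11 = 6.93
  Term project 89 × 0.15 = 13.35
  Lab reports 84 × 0.12 = 10.08
  Problem sets 74.4 × 0.1 = 7.44
Sum = 79.175
79.175 is ≥ 70 and < 80 → C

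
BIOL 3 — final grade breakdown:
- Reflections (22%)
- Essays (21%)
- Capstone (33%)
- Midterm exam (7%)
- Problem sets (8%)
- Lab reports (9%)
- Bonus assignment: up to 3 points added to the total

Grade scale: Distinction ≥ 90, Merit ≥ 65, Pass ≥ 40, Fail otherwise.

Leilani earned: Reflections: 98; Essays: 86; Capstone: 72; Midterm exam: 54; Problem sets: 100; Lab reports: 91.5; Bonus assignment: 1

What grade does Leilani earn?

Merit

Weighted total:
  Reflections 98 × 0.22 = 21.56
  Essays 86 × 0.21 = 18.06
  Capstone 72 × 0.33 = 23.76
  Midterm exam 54 × 0.07 = 3.78
  Problem sets 100 × 0.08 = 8
  Lab reports 91.5 × 0.09 = 8.235
Sum = 83.395
Bonus assignment: 83.395 + 1 = 84.395
84.395 is ≥ 65 and < 90 → Merit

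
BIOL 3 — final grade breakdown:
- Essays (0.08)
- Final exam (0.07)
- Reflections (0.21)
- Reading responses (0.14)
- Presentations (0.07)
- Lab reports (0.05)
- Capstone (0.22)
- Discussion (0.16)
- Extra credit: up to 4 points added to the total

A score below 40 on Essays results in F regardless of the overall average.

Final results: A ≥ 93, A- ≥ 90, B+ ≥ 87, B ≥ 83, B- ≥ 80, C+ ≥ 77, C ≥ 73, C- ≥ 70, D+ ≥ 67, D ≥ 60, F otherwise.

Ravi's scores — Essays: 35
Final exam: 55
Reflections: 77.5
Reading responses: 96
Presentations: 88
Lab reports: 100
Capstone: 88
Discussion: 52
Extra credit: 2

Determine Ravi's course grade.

Essays score 35 < 40: minimum not met.
Weighted total:
  Essays 35 × 0.08 = 2.8
  Final exam 55 × 0.07 = 3.85
  Reflections 77.5 × 0.21 = 16.275
  Reading responses 96 × 0.14 = 13.44
  Presentations 88 × 0.07 = 6.16
  Lab reports 100 × 0.05 = 5
  Capstone 88 × 0.22 = 19.36
  Discussion 52 × 0.16 = 8.32
Sum = 75.205
Extra credit: 75.205 + 2 = 77.205
Because the Essays minimum was not met, the result is F.

F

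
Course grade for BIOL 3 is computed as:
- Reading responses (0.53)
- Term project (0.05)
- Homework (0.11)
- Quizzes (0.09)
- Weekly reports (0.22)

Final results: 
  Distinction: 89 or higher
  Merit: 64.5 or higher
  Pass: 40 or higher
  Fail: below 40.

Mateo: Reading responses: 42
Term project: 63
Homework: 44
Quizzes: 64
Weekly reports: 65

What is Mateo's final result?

Weighted total:
  Reading responses 42 × 0.53 = 22.26
  Term project 63 × 0.05 = 3.15
  Homework 44 × 0.11 = 4.84
  Quizzes 64 × 0.09 = 5.76
  Weekly reports 65 × 0.22 = 14.3
Sum = 50.31
50.31 is ≥ 40 and < 64.5 → Pass

Pass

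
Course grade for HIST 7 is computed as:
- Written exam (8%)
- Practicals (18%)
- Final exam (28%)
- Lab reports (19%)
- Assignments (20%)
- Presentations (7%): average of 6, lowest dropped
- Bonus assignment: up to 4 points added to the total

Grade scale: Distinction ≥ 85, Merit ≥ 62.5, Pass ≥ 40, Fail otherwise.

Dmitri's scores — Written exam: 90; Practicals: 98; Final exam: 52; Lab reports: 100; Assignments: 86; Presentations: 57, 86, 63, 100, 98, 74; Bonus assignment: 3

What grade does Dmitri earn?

Merit

Presentations: drop 57 → average of remaining 5 = 421/5 = 84.2
Weighted total:
  Written exam 90 × 0.08 = 7.2
  Practicals 98 × 0.18 = 17.64
  Final exam 52 × 0.28 = 14.56
  Lab reports 100 × 0.19 = 19
  Assignments 86 × 0.2 = 17.2
  Presentations 84.2 × 0.07 = 5.894
Sum = 81.494
Bonus assignment: 81.494 + 3 = 84.494
84.494 is ≥ 62.5 and < 85 → Merit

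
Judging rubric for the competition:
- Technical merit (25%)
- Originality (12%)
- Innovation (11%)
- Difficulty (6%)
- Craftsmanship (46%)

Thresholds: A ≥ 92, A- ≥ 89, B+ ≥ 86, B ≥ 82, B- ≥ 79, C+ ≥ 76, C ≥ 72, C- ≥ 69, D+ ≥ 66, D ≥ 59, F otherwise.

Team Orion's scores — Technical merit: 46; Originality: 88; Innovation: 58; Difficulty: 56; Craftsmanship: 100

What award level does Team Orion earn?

Weighted total:
  Technical merit 46 × 0.25 = 11.5
  Originality 88 × 0.12 = 10.56
  Innovation 58 × 0.11 = 6.38
  Difficulty 56 × 0.06 = 3.36
  Craftsmanship 100 × 0.46 = 46
Sum = 77.8
77.8 is ≥ 76 and < 79 → C+

C+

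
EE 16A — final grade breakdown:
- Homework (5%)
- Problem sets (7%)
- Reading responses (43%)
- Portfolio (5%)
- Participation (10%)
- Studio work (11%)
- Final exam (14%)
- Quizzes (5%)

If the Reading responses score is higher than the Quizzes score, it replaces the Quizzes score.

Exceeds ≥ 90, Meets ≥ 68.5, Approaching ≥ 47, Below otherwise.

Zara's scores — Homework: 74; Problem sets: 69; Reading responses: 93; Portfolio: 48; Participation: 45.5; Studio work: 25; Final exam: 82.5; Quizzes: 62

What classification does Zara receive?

Reading responses (93) > Quizzes (62), so Quizzes counts as 93.
Weighted total:
  Homework 74 × 0.05 = 3.7
  Problem sets 69 × 0.07 = 4.83
  Reading responses 93 × 0.43 = 39.99
  Portfolio 48 × 0.05 = 2.4
  Participation 45.5 × 0.1 = 4.55
  Studio work 25 × 0.11 = 2.75
  Final exam 82.5 × 0.14 = 11.55
  Quizzes 93 × 0.05 = 4.65
Sum = 74.42
74.42 is ≥ 68.5 and < 90 → Meets

Meets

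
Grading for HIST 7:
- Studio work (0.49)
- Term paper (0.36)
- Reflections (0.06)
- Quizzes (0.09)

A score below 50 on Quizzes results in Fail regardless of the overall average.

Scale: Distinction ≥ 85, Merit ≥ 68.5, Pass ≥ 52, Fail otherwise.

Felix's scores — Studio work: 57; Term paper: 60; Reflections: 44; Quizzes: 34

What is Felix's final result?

Fail

Quizzes score 34 < 50: minimum not met.
Weighted total:
  Studio work 57 × 0.49 = 27.93
  Term paper 60 × 0.36 = 21.6
  Reflections 44 × 0.06 = 2.64
  Quizzes 34 × 0.09 = 3.06
Sum = 55.23
Because the Quizzes minimum was not met, the result is Fail.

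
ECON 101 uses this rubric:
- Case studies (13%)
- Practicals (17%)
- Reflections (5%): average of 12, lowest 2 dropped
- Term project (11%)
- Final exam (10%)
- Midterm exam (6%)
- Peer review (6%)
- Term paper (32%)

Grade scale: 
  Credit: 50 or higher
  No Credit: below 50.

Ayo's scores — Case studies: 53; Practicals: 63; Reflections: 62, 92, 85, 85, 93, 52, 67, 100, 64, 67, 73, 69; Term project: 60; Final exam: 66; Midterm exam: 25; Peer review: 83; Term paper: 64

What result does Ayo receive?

Credit

Reflections: drop 52, 62 → average of remaining 10 = 795/10 = 79.5
Weighted total:
  Case studies 53 × 0.13 = 6.89
  Practicals 63 × 0.17 = 10.71
  Reflections 79.5 × 0.05 = 3.975
  Term project 60 × 0.11 = 6.6
  Final exam 66 × 0.1 = 6.6
  Midterm exam 25 × 0.06 = 1.5
  Peer review 83 × 0.06 = 4.98
  Term paper 64 × 0.32 = 20.48
Sum = 61.735
61.735 ≥ 50 → Credit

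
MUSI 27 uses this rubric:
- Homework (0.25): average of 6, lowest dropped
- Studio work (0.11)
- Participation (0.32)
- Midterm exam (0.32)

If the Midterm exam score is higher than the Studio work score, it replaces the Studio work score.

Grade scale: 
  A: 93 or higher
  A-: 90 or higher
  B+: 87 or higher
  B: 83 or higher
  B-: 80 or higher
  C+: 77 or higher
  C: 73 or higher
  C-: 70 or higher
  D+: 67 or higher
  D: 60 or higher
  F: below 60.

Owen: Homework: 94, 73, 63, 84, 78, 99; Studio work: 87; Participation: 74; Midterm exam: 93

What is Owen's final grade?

Homework: drop 63 → average of remaining 5 = 428/5 = 85.6
Midterm exam (93) > Studio work (87), so Studio work counts as 93.
Weighted total:
  Homework 85.6 × 0.25 = 21.4
  Studio work 93 × 0.11 = 10.23
  Participation 74 × 0.32 = 23.68
  Midterm exam 93 × 0.32 = 29.76
Sum = 85.07
85.07 is ≥ 83 and < 87 → B

B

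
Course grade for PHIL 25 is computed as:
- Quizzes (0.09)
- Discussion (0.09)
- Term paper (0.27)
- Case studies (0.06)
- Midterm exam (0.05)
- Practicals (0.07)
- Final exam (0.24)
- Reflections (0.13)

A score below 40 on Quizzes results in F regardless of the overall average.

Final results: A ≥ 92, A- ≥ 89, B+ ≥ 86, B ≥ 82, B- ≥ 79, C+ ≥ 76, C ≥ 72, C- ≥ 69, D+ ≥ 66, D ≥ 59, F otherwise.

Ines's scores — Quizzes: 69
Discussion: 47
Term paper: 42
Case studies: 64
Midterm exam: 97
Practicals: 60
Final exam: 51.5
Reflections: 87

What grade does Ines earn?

Quizzes score 69 ≥ 40: minimum met.
Weighted total:
  Quizzes 69 × 0.09 = 6.21
  Discussion 47 × 0.09 = 4.23
  Term paper 42 × 0.27 = 11.34
  Case studies 64 × 0.06 = 3.84
  Midterm exam 97 × 0.05 = 4.85
  Practicals 60 × 0.07 = 4.2
  Final exam 51.5 × 0.24 = 12.36
  Reflections 87 × 0.13 = 11.31
Sum = 58.34
58.34 < 59 → F

F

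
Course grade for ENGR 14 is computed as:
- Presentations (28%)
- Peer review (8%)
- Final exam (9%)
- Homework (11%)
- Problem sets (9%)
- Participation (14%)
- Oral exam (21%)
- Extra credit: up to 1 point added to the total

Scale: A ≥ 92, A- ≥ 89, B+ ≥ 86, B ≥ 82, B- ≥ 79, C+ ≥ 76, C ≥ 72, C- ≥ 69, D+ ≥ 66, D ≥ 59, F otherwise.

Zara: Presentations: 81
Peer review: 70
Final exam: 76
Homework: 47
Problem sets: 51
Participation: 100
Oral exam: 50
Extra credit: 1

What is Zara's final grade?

Weighted total:
  Presentations 81 × 0.28 = 22.68
  Peer review 70 × 0.08 = 5.6
  Final exam 76 × 0.09 = 6.84
  Homework 47 × 0.11 = 5.17
  Problem sets 51 × 0.09 = 4.59
  Participation 100 × 0.14 = 14
  Oral exam 50 × 0.21 = 10.5
Sum = 69.38
Extra credit: 69.38 + 1 = 70.38
70.38 is ≥ 69 and < 72 → C-

C-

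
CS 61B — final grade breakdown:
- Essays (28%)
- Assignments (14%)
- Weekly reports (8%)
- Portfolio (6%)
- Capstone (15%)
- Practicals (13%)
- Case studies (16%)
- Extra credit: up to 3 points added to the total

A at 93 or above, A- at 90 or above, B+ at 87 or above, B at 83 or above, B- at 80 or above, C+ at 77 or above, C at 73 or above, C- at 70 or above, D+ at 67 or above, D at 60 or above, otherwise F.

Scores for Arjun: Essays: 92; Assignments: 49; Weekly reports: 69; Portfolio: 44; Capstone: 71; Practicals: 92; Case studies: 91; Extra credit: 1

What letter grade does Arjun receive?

Weighted total:
  Essays 92 × 0.28 = 25.76
  Assignments 49 × 0.14 = 6.86
  Weekly reports 69 × 0.08 = 5.52
  Portfolio 44 × 0.06 = 2.64
  Capstone 71 × 0.15 = 10.65
  Practicals 92 × 0.13 = 11.96
  Case studies 91 × 0.16 = 14.56
Sum = 77.95
Extra credit: 77.95 + 1 = 78.95
78.95 is ≥ 77 and < 80 → C+

C+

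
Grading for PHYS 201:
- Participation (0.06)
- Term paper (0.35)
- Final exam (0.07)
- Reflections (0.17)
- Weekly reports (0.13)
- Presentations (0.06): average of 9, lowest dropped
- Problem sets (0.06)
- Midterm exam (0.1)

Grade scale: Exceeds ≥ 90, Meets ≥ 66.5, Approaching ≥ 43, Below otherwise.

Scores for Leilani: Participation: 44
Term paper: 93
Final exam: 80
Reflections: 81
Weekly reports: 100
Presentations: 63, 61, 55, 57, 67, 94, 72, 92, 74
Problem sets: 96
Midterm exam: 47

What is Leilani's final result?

Meets

Presentations: drop 55 → average of remaining 8 = 580/8 = 72.5
Weighted total:
  Participation 44 × 0.06 = 2.64
  Term paper 93 × 0.35 = 32.55
  Final exam 80 × 0.07 = 5.6
  Reflections 81 × 0.17 = 13.77
  Weekly reports 100 × 0.13 = 13
  Presentations 72.5 × 0.06 = 4.35
  Problem sets 96 × 0.06 = 5.76
  Midterm exam 47 × 0.1 = 4.7
Sum = 82.37
82.37 is ≥ 66.5 and < 90 → Meets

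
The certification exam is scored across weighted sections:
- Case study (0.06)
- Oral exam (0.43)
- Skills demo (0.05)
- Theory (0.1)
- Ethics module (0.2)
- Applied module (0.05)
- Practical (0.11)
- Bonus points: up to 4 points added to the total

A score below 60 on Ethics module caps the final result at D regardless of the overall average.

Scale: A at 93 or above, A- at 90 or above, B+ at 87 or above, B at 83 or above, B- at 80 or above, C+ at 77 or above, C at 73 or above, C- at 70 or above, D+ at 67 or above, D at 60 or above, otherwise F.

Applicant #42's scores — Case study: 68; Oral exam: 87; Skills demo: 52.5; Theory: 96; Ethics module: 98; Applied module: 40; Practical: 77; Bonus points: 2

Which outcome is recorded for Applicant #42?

Ethics module score 98 ≥ 60: minimum met.
Weighted total:
  Case study 68 × 0.06 = 4.08
  Oral exam 87 × 0.43 = 37.41
  Skills demo 52.5 × 0.05 = 2.625
  Theory 96 × 0.1 = 9.6
  Ethics module 98 × 0.2 = 19.6
  Applied module 40 × 0.05 = 2
  Practical 77 × 0.11 = 8.47
Sum = 83.785
Bonus points: 83.785 + 2 = 85.785
85.785 is ≥ 83 and < 87 → B

B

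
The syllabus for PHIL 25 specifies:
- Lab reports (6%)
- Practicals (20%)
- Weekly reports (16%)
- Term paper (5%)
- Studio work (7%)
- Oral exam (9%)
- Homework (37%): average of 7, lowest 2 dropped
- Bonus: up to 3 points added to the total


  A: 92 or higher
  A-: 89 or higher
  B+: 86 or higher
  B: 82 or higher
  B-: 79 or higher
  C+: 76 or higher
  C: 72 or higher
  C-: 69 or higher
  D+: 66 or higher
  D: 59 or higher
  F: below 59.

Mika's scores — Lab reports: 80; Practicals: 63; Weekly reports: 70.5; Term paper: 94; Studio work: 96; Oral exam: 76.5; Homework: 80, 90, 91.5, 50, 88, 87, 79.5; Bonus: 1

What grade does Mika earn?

B-

Homework: drop 50, 79.5 → average of remaining 5 = 436.5/5 = 87.3
Weighted total:
  Lab reports 80 × 0.06 = 4.8
  Practicals 63 × 0.2 = 12.6
  Weekly reports 70.5 × 0.16 = 11.28
  Term paper 94 × 0.05 = 4.7
  Studio work 96 × 0.07 = 6.72
  Oral exam 76.5 × 0.09 = 6.885
  Homework 87.3 × 0.37 = 32.301
Sum = 79.286
Bonus: 79.286 + 1 = 80.286
80.286 is ≥ 79 and < 82 → B-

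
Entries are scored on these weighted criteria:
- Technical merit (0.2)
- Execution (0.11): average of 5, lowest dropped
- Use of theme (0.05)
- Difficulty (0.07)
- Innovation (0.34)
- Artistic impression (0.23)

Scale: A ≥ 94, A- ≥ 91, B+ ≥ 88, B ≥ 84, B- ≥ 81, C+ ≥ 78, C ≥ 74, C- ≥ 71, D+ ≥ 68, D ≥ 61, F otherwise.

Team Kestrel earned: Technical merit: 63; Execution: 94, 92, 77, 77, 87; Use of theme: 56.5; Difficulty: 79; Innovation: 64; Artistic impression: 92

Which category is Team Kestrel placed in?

Execution: drop 77 → average of remaining 4 = 350/4 = 87.5
Weighted total:
  Technical merit 63 × 0.2 = 12.6
  Execution 87.5 × 0.11 = 9.625
  Use of theme 56.5 × 0.05 = 2.825
  Difficulty 79 × 0.07 = 5.53
  Innovation 64 × 0.34 = 21.76
  Artistic impression 92 × 0.23 = 21.16
Sum = 73.5
73.5 is ≥ 71 and < 74 → C-

C-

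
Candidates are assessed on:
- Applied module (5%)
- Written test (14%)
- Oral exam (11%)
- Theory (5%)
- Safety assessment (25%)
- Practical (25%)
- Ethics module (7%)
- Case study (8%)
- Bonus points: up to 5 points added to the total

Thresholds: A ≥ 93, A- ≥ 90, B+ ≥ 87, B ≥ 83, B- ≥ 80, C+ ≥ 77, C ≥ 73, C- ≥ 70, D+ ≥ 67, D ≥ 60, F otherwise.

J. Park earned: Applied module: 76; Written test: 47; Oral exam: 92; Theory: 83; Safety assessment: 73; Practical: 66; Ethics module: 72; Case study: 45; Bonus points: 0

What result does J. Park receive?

D+

Weighted total:
  Applied module 76 × 0.05 = 3.8
  Written test 47 × 0.14 = 6.58
  Oral exam 92 × 0.11 = 10.12
  Theory 83 × 0.05 = 4.15
  Safety assessment 73 × 0.25 = 18.25
  Practical 66 × 0.25 = 16.5
  Ethics module 72 × 0.07 = 5.04
  Case study 45 × 0.08 = 3.6
Sum = 68.04
Bonus points: 68.04 + 0 = 68.04
68.04 is ≥ 67 and < 70 → D+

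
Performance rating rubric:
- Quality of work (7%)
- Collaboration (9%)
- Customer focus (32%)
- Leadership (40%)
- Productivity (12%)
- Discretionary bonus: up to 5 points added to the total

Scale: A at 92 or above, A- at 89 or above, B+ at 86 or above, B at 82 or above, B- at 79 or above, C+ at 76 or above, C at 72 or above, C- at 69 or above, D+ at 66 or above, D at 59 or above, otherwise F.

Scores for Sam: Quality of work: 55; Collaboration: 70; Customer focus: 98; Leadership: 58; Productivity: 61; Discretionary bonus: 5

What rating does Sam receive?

C+

Weighted total:
  Quality of work 55 × 0.07 = 3.85
  Collaboration 70 × 0.09 = 6.3
  Customer focus 98 × 0.32 = 31.36
  Leadership 58 × 0.4 = 23.2
  Productivity 61 × 0.12 = 7.32
Sum = 72.03
Discretionary bonus: 72.03 + 5 = 77.03
77.03 is ≥ 76 and < 79 → C+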